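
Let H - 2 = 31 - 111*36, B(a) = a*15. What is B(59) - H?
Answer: 4848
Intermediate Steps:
B(a) = 15*a
H = -3963 (H = 2 + (31 - 111*36) = 2 + (31 - 3996) = 2 - 3965 = -3963)
B(59) - H = 15*59 - 1*(-3963) = 885 + 3963 = 4848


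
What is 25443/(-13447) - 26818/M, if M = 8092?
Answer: -2380279/457198 ≈ -5.2062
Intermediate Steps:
25443/(-13447) - 26818/M = 25443/(-13447) - 26818/8092 = 25443*(-1/13447) - 26818*1/8092 = -25443/13447 - 13409/4046 = -2380279/457198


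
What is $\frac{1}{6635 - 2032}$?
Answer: $\frac{1}{4603} \approx 0.00021725$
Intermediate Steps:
$\frac{1}{6635 - 2032} = \frac{1}{4603}$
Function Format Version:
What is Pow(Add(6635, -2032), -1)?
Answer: Rational(1, 4603) ≈ 0.00021725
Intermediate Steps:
Pow(Add(6635, -2032), -1) = Pow(4603, -1) = Rational(1, 4603)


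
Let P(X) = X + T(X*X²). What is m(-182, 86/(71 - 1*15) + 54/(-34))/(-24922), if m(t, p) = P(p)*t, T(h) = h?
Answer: -73840325/191988720448 ≈ -0.00038461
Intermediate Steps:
P(X) = X + X³ (P(X) = X + X*X² = X + X³)
m(t, p) = t*(p + p³) (m(t, p) = (p + p³)*t = t*(p + p³))
m(-182, 86/(71 - 1*15) + 54/(-34))/(-24922) = ((86/(71 - 1*15) + 54/(-34))*(-182)*(1 + (86/(71 - 1*15) + 54/(-34))²))/(-24922) = ((86/(71 - 15) + 54*(-1/34))*(-182)*(1 + (86/(71 - 15) + 54*(-1/34))²))*(-1/24922) = ((86/56 - 27/17)*(-182)*(1 + (86/56 - 27/17)²))*(-1/24922) = ((86*(1/56) - 27/17)*(-182)*(1 + (86*(1/56) - 27/17)²))*(-1/24922) = ((43/28 - 27/17)*(-182)*(1 + (43/28 - 27/17)²))*(-1/24922) = -25/476*(-182)*(1 + (-25/476)²)*(-1/24922) = -25/476*(-182)*(1 + 625/226576)*(-1/24922) = -25/476*(-182)*227201/226576*(-1/24922) = (73840325/7703584)*(-1/24922) = -73840325/191988720448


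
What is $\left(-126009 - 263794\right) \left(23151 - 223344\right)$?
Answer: $78035831979$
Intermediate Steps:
$\left(-126009 - 263794\right) \left(23151 - 223344\right) = - 389803 \left(23151 - 223344\right) = \left(-389803\right) \left(-200193\right) = 78035831979$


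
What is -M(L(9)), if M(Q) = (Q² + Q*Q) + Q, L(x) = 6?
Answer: -78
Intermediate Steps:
M(Q) = Q + 2*Q² (M(Q) = (Q² + Q²) + Q = 2*Q² + Q = Q + 2*Q²)
-M(L(9)) = -6*(1 + 2*6) = -6*(1 + 12) = -6*13 = -1*78 = -78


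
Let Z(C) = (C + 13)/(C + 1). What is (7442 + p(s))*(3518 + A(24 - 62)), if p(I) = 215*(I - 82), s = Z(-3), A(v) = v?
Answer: -39195240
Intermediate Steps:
Z(C) = (13 + C)/(1 + C)
s = -5 (s = (13 - 3)/(1 - 3) = 10/(-2) = -½*10 = -5)
p(I) = -17630 + 215*I (p(I) = 215*(-82 + I) = -17630 + 215*I)
(7442 + p(s))*(3518 + A(24 - 62)) = (7442 + (-17630 + 215*(-5)))*(3518 + (24 - 62)) = (7442 + (-17630 - 1075))*(3518 - 38) = (7442 - 18705)*3480 = -11263*3480 = -39195240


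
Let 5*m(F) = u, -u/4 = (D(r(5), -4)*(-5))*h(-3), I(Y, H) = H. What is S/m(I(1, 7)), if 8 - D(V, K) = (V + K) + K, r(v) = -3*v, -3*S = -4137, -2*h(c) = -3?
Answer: 1379/186 ≈ 7.4140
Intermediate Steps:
h(c) = 3/2 (h(c) = -1/2*(-3) = 3/2)
S = 1379 (S = -1/3*(-4137) = 1379)
D(V, K) = 8 - V - 2*K (D(V, K) = 8 - ((V + K) + K) = 8 - ((K + V) + K) = 8 - (V + 2*K) = 8 + (-V - 2*K) = 8 - V - 2*K)
u = 930 (u = -4*(8 - (-3)*5 - 2*(-4))*(-5)*3/2 = -4*(8 - 1*(-15) + 8)*(-5)*3/2 = -4*(8 + 15 + 8)*(-5)*3/2 = -4*31*(-5)*3/2 = -(-620)*3/2 = -4*(-465/2) = 930)
m(F) = 186 (m(F) = (1/5)*930 = 186)
S/m(I(1, 7)) = 1379/186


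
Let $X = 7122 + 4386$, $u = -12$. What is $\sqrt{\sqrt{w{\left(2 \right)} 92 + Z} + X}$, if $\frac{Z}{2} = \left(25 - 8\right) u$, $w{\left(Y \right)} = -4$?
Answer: $\sqrt{11508 + 2 i \sqrt{194}} \approx 107.28 + 0.1298 i$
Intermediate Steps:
$Z = -408$ ($Z = 2 \left(25 - 8\right) \left(-12\right) = 2 \cdot 17 \left(-12\right) = 2 \left(-204\right) = -408$)
$X = 11508$
$\sqrt{\sqrt{w{\left(2 \right)} 92 + Z} + X} = \sqrt{\sqrt{\left(-4\right) 92 - 408} + 11508} = \sqrt{\sqrt{-368 - 408} + 11508} = \sqrt{\sqrt{-776} + 11508} = \sqrt{2 i \sqrt{194} + 11508} = \sqrt{11508 + 2 i \sqrt{194}}$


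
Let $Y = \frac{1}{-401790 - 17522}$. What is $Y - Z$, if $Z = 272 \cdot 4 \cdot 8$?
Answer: $- \frac{3649691649}{419312} \approx -8704.0$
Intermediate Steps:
$Y = - \frac{1}{419312}$ ($Y = \frac{1}{-419312} = - \frac{1}{419312} \approx -2.3849 \cdot 10^{-6}$)
$Z = 8704$ ($Z = 272 \cdot 32 = 8704$)
$Y - Z = - \frac{1}{419312} - 8704 = - \frac{3649691649}{419312}$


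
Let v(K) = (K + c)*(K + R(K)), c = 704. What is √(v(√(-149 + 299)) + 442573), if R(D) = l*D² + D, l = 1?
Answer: √(548473 + 7790*√6) ≈ 753.36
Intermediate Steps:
R(D) = D + D² (R(D) = 1*D² + D = D² + D = D + D²)
v(K) = (704 + K)*(K + K*(1 + K)) (v(K) = (K + 704)*(K + K*(1 + K)) = (704 + K)*(K + K*(1 + K)))
√(v(√(-149 + 299)) + 442573) = √(√(-149 + 299)*(1408 + (√(-149 + 299))² + 706*√(-149 + 299)) + 442573) = √(√150*(1408 + (√150)² + 706*√150) + 442573) = √((5*√6)*(1408 + (5*√6)² + 706*(5*√6)) + 442573) = √((5*√6)*(1408 + 150 + 3530*√6) + 442573) = √((5*√6)*(1558 + 3530*√6) + 442573) = √(5*√6*(1558 + 3530*√6) + 442573) = √(442573 + 5*√6*(1558 + 3530*√6))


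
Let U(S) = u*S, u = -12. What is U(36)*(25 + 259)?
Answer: -122688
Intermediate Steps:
U(S) = -12*S
U(36)*(25 + 259) = (-12*36)*(25 + 259) = -432*284 = -122688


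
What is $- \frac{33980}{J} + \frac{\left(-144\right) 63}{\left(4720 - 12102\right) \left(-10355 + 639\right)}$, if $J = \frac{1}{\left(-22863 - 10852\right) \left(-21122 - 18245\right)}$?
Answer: $- \frac{57763350857379676462}{1280777} \approx -4.51 \cdot 10^{13}$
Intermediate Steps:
$J = \frac{1}{1327258405}$ ($J = \frac{1}{\left(-33715\right) \left(-39367\right)} = \frac{1}{1327258405} \approx 7.5343 \cdot 10^{-10}$)
$- \frac{33980}{J} + \frac{\left(-144\right) 63}{\left(4720 - 12102\right) \left(-10355 + 639\right)} = - 33980 \frac{1}{\frac{1}{1327258405}} + \frac{\left(-144\right) 63}{\left(4720 - 12102\right) \left(-10355 + 639\right)} = \left(-33980\right) 1327258405 - \frac{9072}{\left(-7382\right) \left(-9716\right)} = -45100240601900 - \frac{9072}{71723512} = -45100240601900 - \frac{162}{1280777} = - \frac{57763350857379676462}{1280777}$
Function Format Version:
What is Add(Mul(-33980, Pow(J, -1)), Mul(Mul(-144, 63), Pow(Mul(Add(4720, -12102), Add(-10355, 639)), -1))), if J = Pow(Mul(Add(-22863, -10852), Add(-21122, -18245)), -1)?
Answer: Rational(-57763350857379676462, 1280777) ≈ -4.5100e+13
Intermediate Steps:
J = Rational(1, 1327258405) (J = Pow(Mul(-33715, -39367), -1) = Pow(1327258405, -1) = Rational(1, 1327258405) ≈ 7.5343e-10)
Add(Mul(-33980, Pow(J, -1)), Mul(Mul(-144, 63), Pow(Mul(Add(4720, -12102), Add(-10355, 639)), -1))) = Add(Mul(-33980, Pow(Rational(1, 1327258405), -1)), Mul(Mul(-144, 63), Pow(Mul(Add(4720, -12102), Add(-10355, 639)), -1))) = Add(Mul(-33980, 1327258405), Mul(-9072, Pow(Mul(-7382, -9716), -1))) = Add(-45100240601900, Mul(-9072, Pow(71723512, -1))) = Add(-45100240601900, Mul(-9072, Rational(1, 71723512))) = Add(-45100240601900, Rational(-162, 1280777)) = Rational(-57763350857379676462, 1280777)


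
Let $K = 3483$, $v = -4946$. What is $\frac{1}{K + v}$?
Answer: $- \frac{1}{1463} \approx -0.00068353$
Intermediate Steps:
$\frac{1}{K + v} = \frac{1}{3483 - 4946} = \frac{1}{-1463} = - \frac{1}{1463}$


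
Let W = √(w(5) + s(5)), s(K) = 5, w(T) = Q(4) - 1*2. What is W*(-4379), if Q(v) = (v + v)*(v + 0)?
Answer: -4379*√35 ≈ -25907.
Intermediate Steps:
Q(v) = 2*v² (Q(v) = (2*v)*v = 2*v²)
w(T) = 30 (w(T) = 2*4² - 1*2 = 2*16 - 2 = 32 - 2 = 30)
W = √35 (W = √(30 + 5) = √35 ≈ 5.9161)
W*(-4379) = √35*(-4379) = -4379*√35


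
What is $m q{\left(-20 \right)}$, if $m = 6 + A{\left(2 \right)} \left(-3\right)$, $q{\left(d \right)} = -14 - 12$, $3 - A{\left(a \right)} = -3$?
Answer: $312$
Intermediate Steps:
$A{\left(a \right)} = 6$ ($A{\left(a \right)} = 3 - -3 = 3 + 3 = 6$)
$q{\left(d \right)} = -26$ ($q{\left(d \right)} = -14 - 12 = -26$)
$m = -12$ ($m = 6 + 6 \left(-3\right) = 6 - 18 = -12$)
$m q{\left(-20 \right)} = \left(-12\right) \left(-26\right) = 312$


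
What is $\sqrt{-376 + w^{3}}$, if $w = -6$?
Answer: $4 i \sqrt{37} \approx 24.331 i$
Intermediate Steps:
$\sqrt{-376 + w^{3}} = \sqrt{-376 + \left(-6\right)^{3}} = \sqrt{-376 - 216} = \sqrt{-592} = 4 i \sqrt{37}$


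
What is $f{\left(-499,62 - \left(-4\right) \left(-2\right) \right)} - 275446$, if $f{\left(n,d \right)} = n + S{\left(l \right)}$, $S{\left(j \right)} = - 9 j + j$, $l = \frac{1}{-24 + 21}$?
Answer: $- \frac{827827}{3} \approx -2.7594 \cdot 10^{5}$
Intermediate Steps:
$l = - \frac{1}{3}$ ($l = \frac{1}{-3} = - \frac{1}{3} \approx -0.33333$)
$S{\left(j \right)} = - 8 j$
$f{\left(n,d \right)} = \frac{8}{3} + n$ ($f{\left(n,d \right)} = n - - \frac{8}{3} = n + \frac{8}{3} = \frac{8}{3} + n$)
$f{\left(-499,62 - \left(-4\right) \left(-2\right) \right)} - 275446 = \left(\frac{8}{3} - 499\right) - 275446 = - \frac{1489}{3} - 275446 = - \frac{827827}{3}$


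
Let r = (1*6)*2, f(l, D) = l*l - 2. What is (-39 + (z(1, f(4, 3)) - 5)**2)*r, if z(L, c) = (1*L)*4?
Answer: -456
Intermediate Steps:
f(l, D) = -2 + l**2 (f(l, D) = l**2 - 2 = -2 + l**2)
z(L, c) = 4*L (z(L, c) = L*4 = 4*L)
r = 12 (r = 6*2 = 12)
(-39 + (z(1, f(4, 3)) - 5)**2)*r = (-39 + (4*1 - 5)**2)*12 = (-39 + (4 - 5)**2)*12 = (-39 + (-1)**2)*12 = (-39 + 1)*12 = -38*12 = -456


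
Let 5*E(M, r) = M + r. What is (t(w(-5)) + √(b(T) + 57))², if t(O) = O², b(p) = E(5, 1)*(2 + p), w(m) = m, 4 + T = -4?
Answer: (125 + √1245)²/25 ≈ 1027.6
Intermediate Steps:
T = -8 (T = -4 - 4 = -8)
E(M, r) = M/5 + r/5 (E(M, r) = (M + r)/5 = M/5 + r/5)
b(p) = 12/5 + 6*p/5 (b(p) = ((⅕)*5 + (⅕)*1)*(2 + p) = (1 + ⅕)*(2 + p) = 6*(2 + p)/5 = 12/5 + 6*p/5)
(t(w(-5)) + √(b(T) + 57))² = ((-5)² + √((12/5 + (6/5)*(-8)) + 57))² = (25 + √((12/5 - 48/5) + 57))² = (25 + √(-36/5 + 57))² = (25 + √(249/5))² = (25 + √1245/5)²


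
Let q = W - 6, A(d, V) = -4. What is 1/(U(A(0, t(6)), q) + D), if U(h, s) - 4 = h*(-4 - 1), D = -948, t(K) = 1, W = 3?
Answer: -1/924 ≈ -0.0010823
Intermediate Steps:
q = -3 (q = 3 - 6 = -3)
U(h, s) = 4 - 5*h (U(h, s) = 4 + h*(-4 - 1) = 4 + h*(-5) = 4 - 5*h)
1/(U(A(0, t(6)), q) + D) = 1/((4 - 5*(-4)) - 948) = 1/((4 + 20) - 948) = 1/(24 - 948) = 1/(-924) = -1/924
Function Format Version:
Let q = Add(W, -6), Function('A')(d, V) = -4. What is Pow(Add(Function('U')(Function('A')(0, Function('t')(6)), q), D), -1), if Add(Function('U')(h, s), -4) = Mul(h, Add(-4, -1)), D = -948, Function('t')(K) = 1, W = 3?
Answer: Rational(-1, 924) ≈ -0.0010823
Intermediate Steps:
q = -3 (q = Add(3, -6) = -3)
Function('U')(h, s) = Add(4, Mul(-5, h)) (Function('U')(h, s) = Add(4, Mul(h, Add(-4, -1))) = Add(4, Mul(h, -5)) = Add(4, Mul(-5, h)))
Pow(Add(Function('U')(Function('A')(0, Function('t')(6)), q), D), -1) = Pow(Add(Add(4, Mul(-5, -4)), -948), -1) = Pow(Add(Add(4, 20), -948), -1) = Pow(Add(24, -948), -1) = Pow(-924, -1) = Rational(-1, 924)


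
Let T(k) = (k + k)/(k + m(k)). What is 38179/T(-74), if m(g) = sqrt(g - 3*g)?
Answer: 38179/2 - 38179*sqrt(37)/74 ≈ 15951.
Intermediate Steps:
m(g) = sqrt(2)*sqrt(-g) (m(g) = sqrt(-2*g) = sqrt(2)*sqrt(-g))
T(k) = 2*k/(k + sqrt(2)*sqrt(-k)) (T(k) = (k + k)/(k + sqrt(2)*sqrt(-k)) = (2*k)/(k + sqrt(2)*sqrt(-k)) = 2*k/(k + sqrt(2)*sqrt(-k)))
38179/T(-74) = 38179/((2*(-74)/(-74 + sqrt(2)*sqrt(-1*(-74))))) = 38179/((2*(-74)/(-74 + sqrt(2)*sqrt(74)))) = 38179/((2*(-74)/(-74 + 2*sqrt(37)))) = 38179/((-148/(-74 + 2*sqrt(37)))) = 38179*(1/2 - sqrt(37)/74) = 38179/2 - 38179*sqrt(37)/74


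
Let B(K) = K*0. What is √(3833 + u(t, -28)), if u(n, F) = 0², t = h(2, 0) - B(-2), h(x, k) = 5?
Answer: √3833 ≈ 61.911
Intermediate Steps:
B(K) = 0
t = 5 (t = 5 - 1*0 = 5 + 0 = 5)
u(n, F) = 0
√(3833 + u(t, -28)) = √(3833 + 0) = √3833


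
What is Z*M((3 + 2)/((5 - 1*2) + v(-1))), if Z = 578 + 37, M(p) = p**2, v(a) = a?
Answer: 15375/4 ≈ 3843.8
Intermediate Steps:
Z = 615
Z*M((3 + 2)/((5 - 1*2) + v(-1))) = 615*((3 + 2)/((5 - 1*2) - 1))**2 = 615*(5/((5 - 2) - 1))**2 = 615*(5/(3 - 1))**2 = 615*(5/2)**2 = 615*(25/4) = 15375/4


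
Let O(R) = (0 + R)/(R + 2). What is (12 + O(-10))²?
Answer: 2809/16 ≈ 175.56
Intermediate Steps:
O(R) = R/(2 + R)
(12 + O(-10))² = (12 - 10/(2 - 10))² = (12 - 10/(-8))² = (12 - 10*(-⅛))² = (12 + 5/4)² = (53/4)² = 2809/16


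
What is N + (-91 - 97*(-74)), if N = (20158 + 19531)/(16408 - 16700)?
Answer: 2029715/292 ≈ 6951.1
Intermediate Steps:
N = -39689/292 (N = 39689/(-292) = 39689*(-1/292) = -39689/292 ≈ -135.92)
N + (-91 - 97*(-74)) = -39689/292 + (-91 - 97*(-74)) = -39689/292 + (-91 + 7178) = -39689/292 + 7087 = 2029715/292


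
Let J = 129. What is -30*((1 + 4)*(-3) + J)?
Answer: -3420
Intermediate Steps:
-30*((1 + 4)*(-3) + J) = -30*((1 + 4)*(-3) + 129) = -30*(5*(-3) + 129) = -30*(-15 + 129) = -30*114 = -3420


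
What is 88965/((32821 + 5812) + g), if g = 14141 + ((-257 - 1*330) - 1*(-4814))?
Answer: 88965/57001 ≈ 1.5608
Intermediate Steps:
g = 18368 (g = 14141 + ((-257 - 330) + 4814) = 14141 + (-587 + 4814) = 14141 + 4227 = 18368)
88965/((32821 + 5812) + g) = 88965/((32821 + 5812) + 18368) = 88965/(38633 + 18368) = 88965/57001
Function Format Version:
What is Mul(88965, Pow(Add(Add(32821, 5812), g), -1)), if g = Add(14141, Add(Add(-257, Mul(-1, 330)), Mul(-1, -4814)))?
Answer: Rational(88965, 57001) ≈ 1.5608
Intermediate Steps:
g = 18368 (g = Add(14141, Add(Add(-257, -330), 4814)) = Add(14141, Add(-587, 4814)) = Add(14141, 4227) = 18368)
Mul(88965, Pow(Add(Add(32821, 5812), g), -1)) = Mul(88965, Pow(Add(Add(32821, 5812), 18368), -1)) = Mul(88965, Pow(Add(38633, 18368), -1)) = Mul(88965, Pow(57001, -1)) = Mul(88965, Rational(1, 57001)) = Rational(88965, 57001)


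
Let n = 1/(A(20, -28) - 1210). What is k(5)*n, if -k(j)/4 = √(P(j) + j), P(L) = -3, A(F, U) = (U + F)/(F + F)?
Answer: 20*√2/6051 ≈ 0.0046743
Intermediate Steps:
A(F, U) = (F + U)/(2*F) (A(F, U) = (F + U)/((2*F)) = (F + U)*(1/(2*F)) = (F + U)/(2*F))
k(j) = -4*√(-3 + j)
n = -5/6051 (n = 1/((½)*(20 - 28)/20 - 1210) = 1/((½)*(1/20)*(-8) - 1210) = 1/(-⅕ - 1210) = 1/(-6051/5) = -5/6051 ≈ -0.00082631)
k(5)*n = -4*√(-3 + 5)*(-5/6051) = -4*√2*(-5/6051) = 20*√2/6051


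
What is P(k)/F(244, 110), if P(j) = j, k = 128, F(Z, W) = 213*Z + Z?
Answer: 16/6527 ≈ 0.0024514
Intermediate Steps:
F(Z, W) = 214*Z
P(k)/F(244, 110) = 128/((214*244)) = 128/52216 = 128*(1/52216) = 16/6527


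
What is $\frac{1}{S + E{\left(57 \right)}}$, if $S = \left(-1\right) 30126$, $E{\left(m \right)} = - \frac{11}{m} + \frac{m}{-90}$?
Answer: $- \frac{190}{5724097} \approx -3.3193 \cdot 10^{-5}$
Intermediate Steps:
$E{\left(m \right)} = - \frac{11}{m} - \frac{m}{90}$ ($E{\left(m \right)} = - \frac{11}{m} + m \left(- \frac{1}{90}\right) = - \frac{11}{m} - \frac{m}{90}$)
$S = -30126$
$\frac{1}{S + E{\left(57 \right)}} = \frac{1}{-30126 - \left(\frac{19}{30} + \frac{11}{57}\right)} = \frac{1}{-30126 - \frac{157}{190}} = \frac{1}{- \frac{5724097}{190}} = - \frac{190}{5724097}$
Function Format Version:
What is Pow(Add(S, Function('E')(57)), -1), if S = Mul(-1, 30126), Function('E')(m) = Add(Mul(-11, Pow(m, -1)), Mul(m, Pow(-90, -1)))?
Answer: Rational(-190, 5724097) ≈ -3.3193e-5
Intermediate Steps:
Function('E')(m) = Add(Mul(-11, Pow(m, -1)), Mul(Rational(-1, 90), m)) (Function('E')(m) = Add(Mul(-11, Pow(m, -1)), Mul(m, Rational(-1, 90))) = Add(Mul(-11, Pow(m, -1)), Mul(Rational(-1, 90), m)))
S = -30126
Pow(Add(S, Function('E')(57)), -1) = Pow(Add(-30126, Add(Mul(-11, Pow(57, -1)), Mul(Rational(-1, 90), 57))), -1) = Pow(Add(-30126, Add(Mul(-11, Rational(1, 57)), Rational(-19, 30))), -1) = Pow(Add(-30126, Add(Rational(-11, 57), Rational(-19, 30))), -1) = Pow(Add(-30126, Rational(-157, 190)), -1) = Pow(Rational(-5724097, 190), -1) = Rational(-190, 5724097)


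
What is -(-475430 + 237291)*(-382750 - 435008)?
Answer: -194740072362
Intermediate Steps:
-(-475430 + 237291)*(-382750 - 435008) = -(-238139)*(-817758) = -1*194740072362 = -194740072362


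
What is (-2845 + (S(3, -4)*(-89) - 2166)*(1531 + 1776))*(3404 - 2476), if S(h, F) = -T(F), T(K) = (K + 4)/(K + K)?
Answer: -6649868896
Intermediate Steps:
T(K) = (4 + K)/(2*K) (T(K) = (4 + K)/((2*K)) = (4 + K)*(1/(2*K)) = (4 + K)/(2*K))
S(h, F) = -(4 + F)/(2*F)
(-2845 + (S(3, -4)*(-89) - 2166)*(1531 + 1776))*(3404 - 2476) = (-2845 + (((½)*(-4 - 1*(-4))/(-4))*(-89) - 2166)*(1531 + 1776))*(3404 - 2476) = (-2845 + (((½)*(-¼)*(-4 + 4))*(-89) - 2166)*3307)*928 = (-2845 + (((½)*(-¼)*0)*(-89) - 2166)*3307)*928 = (-2845 + (0*(-89) - 2166)*3307)*928 = (-2845 + (0 - 2166)*3307)*928 = (-2845 - 2166*3307)*928 = (-2845 - 7162962)*928 = -7165807*928 = -6649868896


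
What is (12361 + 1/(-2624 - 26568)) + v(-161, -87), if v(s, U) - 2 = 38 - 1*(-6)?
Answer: 362185143/29192 ≈ 12407.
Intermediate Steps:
v(s, U) = 46 (v(s, U) = 2 + (38 - 1*(-6)) = 2 + (38 + 6) = 2 + 44 = 46)
(12361 + 1/(-2624 - 26568)) + v(-161, -87) = (12361 + 1/(-2624 - 26568)) + 46 = (12361 + 1/(-29192)) + 46 = (12361 - 1/29192) + 46 = 360842311/29192 + 46 = 362185143/29192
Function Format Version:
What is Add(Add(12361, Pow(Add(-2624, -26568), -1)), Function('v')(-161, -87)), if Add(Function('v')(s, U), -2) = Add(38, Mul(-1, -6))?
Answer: Rational(362185143, 29192) ≈ 12407.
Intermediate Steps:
Function('v')(s, U) = 46 (Function('v')(s, U) = Add(2, Add(38, Mul(-1, -6))) = Add(2, Add(38, 6)) = Add(2, 44) = 46)
Add(Add(12361, Pow(Add(-2624, -26568), -1)), Function('v')(-161, -87)) = Add(Add(12361, Pow(Add(-2624, -26568), -1)), 46) = Add(Add(12361, Pow(-29192, -1)), 46) = Add(Add(12361, Rational(-1, 29192)), 46) = Add(Rational(360842311, 29192), 46) = Rational(362185143, 29192)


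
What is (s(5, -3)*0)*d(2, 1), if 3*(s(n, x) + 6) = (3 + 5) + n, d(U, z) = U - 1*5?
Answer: 0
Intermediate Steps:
d(U, z) = -5 + U (d(U, z) = U - 5 = -5 + U)
s(n, x) = -10/3 + n/3 (s(n, x) = -6 + ((3 + 5) + n)/3 = -6 + (8 + n)/3 = -6 + (8/3 + n/3) = -10/3 + n/3)
(s(5, -3)*0)*d(2, 1) = ((-10/3 + (⅓)*5)*0)*(-5 + 2) = ((-10/3 + 5/3)*0)*(-3) = -5/3*0*(-3) = 0*(-3) = 0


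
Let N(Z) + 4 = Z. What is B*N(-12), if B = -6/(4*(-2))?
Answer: -12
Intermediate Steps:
N(Z) = -4 + Z
B = 3/4 (B = -6/(-8) = -6*(-1/8) = 3/4 ≈ 0.75000)
B*N(-12) = 3*(-4 - 12)/4 = (3/4)*(-16) = -12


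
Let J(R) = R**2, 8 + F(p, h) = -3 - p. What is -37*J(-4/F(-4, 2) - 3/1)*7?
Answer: -10693/7 ≈ -1527.6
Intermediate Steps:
F(p, h) = -11 - p (F(p, h) = -8 + (-3 - p) = -11 - p)
-37*J(-4/F(-4, 2) - 3/1)*7 = -37*(-4/(-11 - 1*(-4)) - 3/1)**2*7 = -37*(-4/(-11 + 4) - 3*1)**2*7 = -37*(-4/(-7) - 3)**2*7 = -37*(-4*(-1/7) - 3)**2*7 = -37*(4/7 - 3)**2*7 = -37*(-17/7)**2*7 = -37*289/49*7 = -10693/49*7 = -10693/7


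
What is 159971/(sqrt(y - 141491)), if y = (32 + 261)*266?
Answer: -22853*I*sqrt(1297)/1297 ≈ -634.56*I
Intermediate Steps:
y = 77938 (y = 293*266 = 77938)
159971/(sqrt(y - 141491)) = 159971/(sqrt(77938 - 141491)) = 159971/(sqrt(-63553)) = 159971/((7*I*sqrt(1297))) = 159971*(-I*sqrt(1297)/9079) = -22853*I*sqrt(1297)/1297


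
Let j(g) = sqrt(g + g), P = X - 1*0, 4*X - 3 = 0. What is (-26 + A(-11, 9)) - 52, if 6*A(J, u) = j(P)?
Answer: -78 + sqrt(6)/12 ≈ -77.796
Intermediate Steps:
X = 3/4 (X = 3/4 + (1/4)*0 = 3/4 + 0 = 3/4 ≈ 0.75000)
P = 3/4 (P = 3/4 - 1*0 = 3/4 + 0 = 3/4 ≈ 0.75000)
j(g) = sqrt(2)*sqrt(g) (j(g) = sqrt(2*g) = sqrt(2)*sqrt(g))
A(J, u) = sqrt(6)/12 (A(J, u) = (sqrt(2)*sqrt(3/4))/6 = (sqrt(2)*(sqrt(3)/2))/6 = (sqrt(6)/2)/6 = sqrt(6)/12)
(-26 + A(-11, 9)) - 52 = (-26 + sqrt(6)/12) - 52 = -78 + sqrt(6)/12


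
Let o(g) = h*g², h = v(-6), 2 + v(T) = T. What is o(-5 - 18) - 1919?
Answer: -6151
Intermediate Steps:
v(T) = -2 + T
h = -8 (h = -2 - 6 = -8)
o(g) = -8*g²
o(-5 - 18) - 1919 = -8*(-5 - 18)² - 1919 = -8*(-23)² - 1919 = -8*529 - 1919 = -4232 - 1919 = -6151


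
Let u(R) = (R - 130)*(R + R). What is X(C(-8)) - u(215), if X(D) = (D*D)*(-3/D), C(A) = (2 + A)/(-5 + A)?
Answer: -475168/13 ≈ -36551.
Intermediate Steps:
u(R) = 2*R*(-130 + R) (u(R) = (-130 + R)*(2*R) = 2*R*(-130 + R))
C(A) = (2 + A)/(-5 + A)
X(D) = -3*D (X(D) = D²*(-3/D) = -3*D)
X(C(-8)) - u(215) = -3*(2 - 8)/(-5 - 8) - 2*215*(-130 + 215) = -3*(-6)/(-13) - 2*215*85 = -(-3)*(-6)/13 - 1*36550 = -3*6/13 - 36550 = -18/13 - 36550 = -475168/13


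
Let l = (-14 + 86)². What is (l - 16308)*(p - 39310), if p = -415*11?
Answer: 488065500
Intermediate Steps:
l = 5184 (l = 72² = 5184)
p = -4565
(l - 16308)*(p - 39310) = (5184 - 16308)*(-4565 - 39310) = -11124*(-43875) = 488065500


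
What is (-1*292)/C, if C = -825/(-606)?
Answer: -58984/275 ≈ -214.49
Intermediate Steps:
C = 275/202 (C = -825*(-1/606) = 275/202 ≈ 1.3614)
(-1*292)/C = (-1*292)/(275/202) = -292*202/275 = -58984/275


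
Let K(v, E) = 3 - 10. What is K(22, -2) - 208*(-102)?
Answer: 21209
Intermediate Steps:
K(v, E) = -7
K(22, -2) - 208*(-102) = -7 - 208*(-102) = -7 + 21216 = 21209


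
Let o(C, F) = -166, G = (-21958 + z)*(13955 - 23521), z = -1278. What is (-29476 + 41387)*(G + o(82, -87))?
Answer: 2647522408510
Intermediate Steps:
G = 222275576 (G = (-21958 - 1278)*(13955 - 23521) = -23236*(-9566) = 222275576)
(-29476 + 41387)*(G + o(82, -87)) = (-29476 + 41387)*(222275576 - 166) = 11911*222275410 = 2647522408510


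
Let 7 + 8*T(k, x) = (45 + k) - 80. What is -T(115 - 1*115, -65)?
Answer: 21/4 ≈ 5.2500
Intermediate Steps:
T(k, x) = -21/4 + k/8 (T(k, x) = -7/8 + ((45 + k) - 80)/8 = -7/8 + (-35 + k)/8 = -7/8 + (-35/8 + k/8) = -21/4 + k/8)
-T(115 - 1*115, -65) = -(-21/4 + (115 - 1*115)/8) = -(-21/4 + (115 - 115)/8) = -(-21/4 + (⅛)*0) = -(-21/4 + 0) = -1*(-21/4) = 21/4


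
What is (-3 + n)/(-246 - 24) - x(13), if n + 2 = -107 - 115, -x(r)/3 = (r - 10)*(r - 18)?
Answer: -11923/270 ≈ -44.159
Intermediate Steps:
x(r) = -3*(-18 + r)*(-10 + r) (x(r) = -3*(r - 10)*(r - 18) = -3*(-10 + r)*(-18 + r) = -3*(-18 + r)*(-10 + r))
n = -224 (n = -2 + (-107 - 115) = -2 - 222 = -224)
(-3 + n)/(-246 - 24) - x(13) = (-3 - 224)/(-246 - 24) - (-540 - 3*13**2 + 84*13) = -227/(-270) - (-540 - 3*169 + 1092) = -227*(-1/270) - (-540 - 507 + 1092) = 227/270 - 1*45 = 227/270 - 45 = -11923/270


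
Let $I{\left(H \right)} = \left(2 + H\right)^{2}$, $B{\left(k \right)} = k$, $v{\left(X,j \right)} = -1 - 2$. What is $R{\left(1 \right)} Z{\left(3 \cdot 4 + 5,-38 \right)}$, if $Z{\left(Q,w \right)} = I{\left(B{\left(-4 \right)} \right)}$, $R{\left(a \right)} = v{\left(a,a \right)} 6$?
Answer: $-72$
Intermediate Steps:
$v{\left(X,j \right)} = -3$ ($v{\left(X,j \right)} = -1 - 2 = -3$)
$R{\left(a \right)} = -18$ ($R{\left(a \right)} = \left(-3\right) 6 = -18$)
$Z{\left(Q,w \right)} = 4$ ($Z{\left(Q,w \right)} = \left(2 - 4\right)^{2} = \left(-2\right)^{2} = 4$)
$R{\left(1 \right)} Z{\left(3 \cdot 4 + 5,-38 \right)} = \left(-18\right) 4 = -72$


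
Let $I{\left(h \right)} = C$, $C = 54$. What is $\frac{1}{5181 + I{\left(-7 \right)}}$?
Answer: $\frac{1}{5235} \approx 0.00019102$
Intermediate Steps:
$I{\left(h \right)} = 54$
$\frac{1}{5181 + I{\left(-7 \right)}} = \frac{1}{5181 + 54} = \frac{1}{5235}$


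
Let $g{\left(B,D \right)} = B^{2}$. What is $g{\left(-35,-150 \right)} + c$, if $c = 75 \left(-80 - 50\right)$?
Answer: $-8525$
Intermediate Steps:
$c = -9750$ ($c = 75 \left(-130\right) = -9750$)
$g{\left(-35,-150 \right)} + c = \left(-35\right)^{2} - 9750 = 1225 - 9750 = -8525$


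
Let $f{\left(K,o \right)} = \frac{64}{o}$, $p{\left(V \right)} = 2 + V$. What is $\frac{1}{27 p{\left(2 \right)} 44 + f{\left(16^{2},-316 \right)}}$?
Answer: $\frac{79}{375392} \approx 0.00021045$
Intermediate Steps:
$\frac{1}{27 p{\left(2 \right)} 44 + f{\left(16^{2},-316 \right)}} = \frac{1}{27 \left(2 + 2\right) 44 + \frac{64}{-316}} = \frac{1}{27 \cdot 4 \cdot 44 + 64 \left(- \frac{1}{316}\right)} = \frac{1}{108 \cdot 44 - \frac{16}{79}} = \frac{1}{4752 - \frac{16}{79}} = \frac{1}{\frac{375392}{79}} = \frac{79}{375392}$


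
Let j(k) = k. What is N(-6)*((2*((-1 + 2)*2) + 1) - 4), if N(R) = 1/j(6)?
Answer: ⅙ ≈ 0.16667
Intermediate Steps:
N(R) = ⅙ (N(R) = 1/6 = ⅙)
N(-6)*((2*((-1 + 2)*2) + 1) - 4) = ((2*((-1 + 2)*2) + 1) - 4)/6 = ((2*(1*2) + 1) - 4)/6 = ((2*2 + 1) - 4)/6 = ((4 + 1) - 4)/6 = (5 - 4)/6 = (⅙)*1 = ⅙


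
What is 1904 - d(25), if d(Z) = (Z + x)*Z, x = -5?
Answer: 1404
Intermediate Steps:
d(Z) = Z*(-5 + Z) (d(Z) = (Z - 5)*Z = (-5 + Z)*Z = Z*(-5 + Z))
1904 - d(25) = 1904 - 25*(-5 + 25) = 1904 - 25*20 = 1904 - 1*500 = 1904 - 500 = 1404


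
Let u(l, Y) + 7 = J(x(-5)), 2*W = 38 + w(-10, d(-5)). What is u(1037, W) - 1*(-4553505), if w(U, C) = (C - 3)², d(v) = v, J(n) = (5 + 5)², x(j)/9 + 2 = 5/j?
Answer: 4553598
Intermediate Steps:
x(j) = -18 + 45/j (x(j) = -18 + 9*(5/j) = -18 + 45/j)
J(n) = 100 (J(n) = 10² = 100)
w(U, C) = (-3 + C)²
W = 51 (W = (38 + (-3 - 5)²)/2 = (38 + (-8)²)/2 = (38 + 64)/2 = (½)*102 = 51)
u(l, Y) = 93 (u(l, Y) = -7 + 100 = 93)
u(1037, W) - 1*(-4553505) = 93 - 1*(-4553505) = 93 + 4553505 = 4553598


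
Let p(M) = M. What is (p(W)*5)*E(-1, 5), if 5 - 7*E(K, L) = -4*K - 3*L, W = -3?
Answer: -240/7 ≈ -34.286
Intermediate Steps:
E(K, L) = 5/7 + 3*L/7 + 4*K/7 (E(K, L) = 5/7 - (-4*K - 3*L)/7 = 5/7 + (3*L/7 + 4*K/7) = 5/7 + 3*L/7 + 4*K/7)
(p(W)*5)*E(-1, 5) = (-3*5)*(5/7 + (3/7)*5 + (4/7)*(-1)) = -15*(5/7 + 15/7 - 4/7) = -15*16/7 = -240/7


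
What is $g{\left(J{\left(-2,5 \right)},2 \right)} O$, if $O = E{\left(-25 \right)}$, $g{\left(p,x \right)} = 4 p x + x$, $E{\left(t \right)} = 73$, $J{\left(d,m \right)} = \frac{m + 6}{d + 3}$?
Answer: $6570$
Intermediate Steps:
$J{\left(d,m \right)} = \frac{6 + m}{3 + d}$
$g{\left(p,x \right)} = x + 4 p x$ ($g{\left(p,x \right)} = 4 p x + x = x + 4 p x$)
$O = 73$
$g{\left(J{\left(-2,5 \right)},2 \right)} O = 2 \left(1 + 4 \frac{6 + 5}{3 - 2}\right) 73 = 2 \left(1 + 4 \cdot 1^{-1} \cdot 11\right) 73 = 2 \left(1 + 4 \cdot 1 \cdot 11\right) 73 = 2 \left(1 + 4 \cdot 11\right) 73 = 2 \left(1 + 44\right) 73 = 2 \cdot 45 \cdot 73 = 90 \cdot 73 = 6570$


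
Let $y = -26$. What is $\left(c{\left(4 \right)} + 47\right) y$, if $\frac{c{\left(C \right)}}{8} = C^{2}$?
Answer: $-4550$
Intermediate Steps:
$c{\left(C \right)} = 8 C^{2}$
$\left(c{\left(4 \right)} + 47\right) y = \left(8 \cdot 4^{2} + 47\right) \left(-26\right) = \left(8 \cdot 16 + 47\right) \left(-26\right) = \left(128 + 47\right) \left(-26\right) = 175 \left(-26\right) = -4550$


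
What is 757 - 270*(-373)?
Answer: 101467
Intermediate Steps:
757 - 270*(-373) = 757 + 100710 = 101467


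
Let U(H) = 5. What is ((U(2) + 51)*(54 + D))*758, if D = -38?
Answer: 679168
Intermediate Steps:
((U(2) + 51)*(54 + D))*758 = ((5 + 51)*(54 - 38))*758 = (56*16)*758 = 896*758 = 679168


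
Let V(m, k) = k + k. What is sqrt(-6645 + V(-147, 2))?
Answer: I*sqrt(6641) ≈ 81.492*I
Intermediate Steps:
V(m, k) = 2*k
sqrt(-6645 + V(-147, 2)) = sqrt(-6645 + 2*2) = sqrt(-6645 + 4) = sqrt(-6641) = I*sqrt(6641)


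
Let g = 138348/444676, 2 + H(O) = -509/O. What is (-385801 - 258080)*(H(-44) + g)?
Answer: -31114890634737/4891436 ≈ -6.3611e+6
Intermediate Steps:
H(O) = -2 - 509/O
g = 34587/111169 (g = 138348*(1/444676) = 34587/111169 ≈ 0.31112)
(-385801 - 258080)*(H(-44) + g) = (-385801 - 258080)*((-2 - 509/(-44)) + 34587/111169) = -643881*((-2 - 509*(-1/44)) + 34587/111169) = -643881*((-2 + 509/44) + 34587/111169) = -643881*(421/44 + 34587/111169) = -643881*48323977/4891436 = -31114890634737/4891436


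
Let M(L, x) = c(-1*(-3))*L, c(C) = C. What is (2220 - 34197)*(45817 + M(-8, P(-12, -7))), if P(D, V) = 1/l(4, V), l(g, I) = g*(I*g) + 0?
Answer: -1464322761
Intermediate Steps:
l(g, I) = I*g² (l(g, I) = I*g² + 0 = I*g²)
P(D, V) = 1/(16*V) (P(D, V) = 1/(V*4²) = 1/(V*16) = 1/(16*V))
M(L, x) = 3*L (M(L, x) = (-1*(-3))*L = 3*L)
(2220 - 34197)*(45817 + M(-8, P(-12, -7))) = (2220 - 34197)*(45817 + 3*(-8)) = -31977*(45817 - 24) = -31977*45793 = -1464322761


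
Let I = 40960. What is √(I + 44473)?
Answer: √85433 ≈ 292.29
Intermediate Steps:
√(I + 44473) = √(40960 + 44473) = √85433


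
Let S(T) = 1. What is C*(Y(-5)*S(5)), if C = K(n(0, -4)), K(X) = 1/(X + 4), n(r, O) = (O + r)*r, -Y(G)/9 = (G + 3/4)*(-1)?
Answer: -153/16 ≈ -9.5625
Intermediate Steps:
Y(G) = 27/4 + 9*G (Y(G) = -9*(G + 3/4)*(-1) = -9*(G + 3*(¼))*(-1) = -9*(G + ¾)*(-1) = -9*(¾ + G)*(-1) = -9*(-¾ - G) = 27/4 + 9*G)
n(r, O) = r*(O + r)
K(X) = 1/(4 + X)
C = ¼ (C = 1/(4 + 0*(-4 + 0)) = 1/(4 + 0*(-4)) = 1/(4 + 0) = 1/4 = ¼ ≈ 0.25000)
C*(Y(-5)*S(5)) = ((27/4 + 9*(-5))*1)/4 = ((27/4 - 45)*1)/4 = (-153/4*1)/4 = (¼)*(-153/4) = -153/16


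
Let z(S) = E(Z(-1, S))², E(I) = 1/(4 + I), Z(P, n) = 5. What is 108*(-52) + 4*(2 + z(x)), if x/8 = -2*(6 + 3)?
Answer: -454244/81 ≈ -5608.0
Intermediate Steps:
x = -144 (x = 8*(-2*(6 + 3)) = 8*(-2*9) = 8*(-18) = -144)
z(S) = 1/81 (z(S) = (1/(4 + 5))² = (1/9)² = (⅑)² = 1/81)
108*(-52) + 4*(2 + z(x)) = 108*(-52) + 4*(2 + 1/81) = -5616 + 4*(163/81) = -5616 + 652/81 = -454244/81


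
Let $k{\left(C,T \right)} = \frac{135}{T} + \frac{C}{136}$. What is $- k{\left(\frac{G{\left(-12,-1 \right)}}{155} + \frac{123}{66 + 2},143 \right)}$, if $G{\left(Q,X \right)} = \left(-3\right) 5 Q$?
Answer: $- \frac{39598203}{40996384} \approx -0.96589$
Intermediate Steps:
$G{\left(Q,X \right)} = - 15 Q$
$k{\left(C,T \right)} = \frac{135}{T} + \frac{C}{136}$ ($k{\left(C,T \right)} = \frac{135}{T} + C \frac{1}{136} = \frac{135}{T} + \frac{C}{136}$)
$- k{\left(\frac{G{\left(-12,-1 \right)}}{155} + \frac{123}{66 + 2},143 \right)} = - (\frac{135}{143} + \frac{\frac{\left(-15\right) \left(-12\right)}{155} + \frac{123}{66 + 2}}{136}) = - (135 \cdot \frac{1}{143} + \frac{180 \cdot \frac{1}{155} + \frac{123}{68}}{136}) = - (\frac{135}{143} + \frac{\frac{36}{31} + 123 \cdot \frac{1}{68}}{136}) = - (\frac{135}{143} + \frac{\frac{36}{31} + \frac{123}{68}}{136}) = - (\frac{135}{143} + \frac{1}{136} \cdot \frac{6261}{2108}) = - (\frac{135}{143} + \frac{6261}{286688}) = \left(-1\right) \frac{39598203}{40996384} = - \frac{39598203}{40996384}$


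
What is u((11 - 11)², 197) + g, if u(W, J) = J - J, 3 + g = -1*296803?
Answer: -296806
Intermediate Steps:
g = -296806 (g = -3 - 1*296803 = -3 - 296803 = -296806)
u(W, J) = 0
u((11 - 11)², 197) + g = 0 - 296806 = -296806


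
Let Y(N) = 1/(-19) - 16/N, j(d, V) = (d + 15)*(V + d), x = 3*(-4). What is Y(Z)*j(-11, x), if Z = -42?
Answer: -12052/399 ≈ -30.206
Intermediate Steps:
x = -12
j(d, V) = (15 + d)*(V + d)
Y(N) = -1/19 - 16/N (Y(N) = 1*(-1/19) - 16/N = -1/19 - 16/N)
Y(Z)*j(-11, x) = ((1/19)*(-304 - 1*(-42))/(-42))*((-11)² + 15*(-12) + 15*(-11) - 12*(-11)) = ((1/19)*(-1/42)*(-304 + 42))*(121 - 180 - 165 + 132) = ((1/19)*(-1/42)*(-262))*(-92) = (131/399)*(-92) = -12052/399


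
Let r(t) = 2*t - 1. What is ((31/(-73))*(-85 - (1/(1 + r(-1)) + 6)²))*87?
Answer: 1243317/292 ≈ 4257.9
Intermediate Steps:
r(t) = -1 + 2*t
((31/(-73))*(-85 - (1/(1 + r(-1)) + 6)²))*87 = ((31/(-73))*(-85 - (1/(1 + (-1 + 2*(-1))) + 6)²))*87 = ((31*(-1/73))*(-85 - (1/(1 + (-1 - 2)) + 6)²))*87 = -31*(-85 - (1/(1 - 3) + 6)²)/73*87 = -31*(-85 - (1/(-2) + 6)²)/73*87 = -31*(-85 - (-½ + 6)²)/73*87 = -31*(-85 - (11/2)²)/73*87 = -31*(-85 - 1*121/4)/73*87 = -31*(-85 - 121/4)/73*87 = -31/73*(-461/4)*87 = (14291/292)*87 = 1243317/292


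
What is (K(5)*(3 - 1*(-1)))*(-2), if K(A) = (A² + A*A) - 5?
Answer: -360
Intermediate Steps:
K(A) = -5 + 2*A² (K(A) = (A² + A²) - 5 = 2*A² - 5 = -5 + 2*A²)
(K(5)*(3 - 1*(-1)))*(-2) = ((-5 + 2*5²)*(3 - 1*(-1)))*(-2) = ((-5 + 2*25)*(3 + 1))*(-2) = ((-5 + 50)*4)*(-2) = (45*4)*(-2) = 180*(-2) = -360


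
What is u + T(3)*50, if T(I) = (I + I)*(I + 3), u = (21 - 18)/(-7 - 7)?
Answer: 25197/14 ≈ 1799.8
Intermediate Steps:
u = -3/14 (u = 3/(-14) = 3*(-1/14) = -3/14 ≈ -0.21429)
T(I) = 2*I*(3 + I) (T(I) = (2*I)*(3 + I) = 2*I*(3 + I))
u + T(3)*50 = -3/14 + (2*3*(3 + 3))*50 = -3/14 + (2*3*6)*50 = -3/14 + 36*50 = -3/14 + 1800 = 25197/14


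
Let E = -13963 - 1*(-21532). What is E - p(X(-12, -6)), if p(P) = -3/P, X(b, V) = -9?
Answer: 22706/3 ≈ 7568.7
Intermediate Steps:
E = 7569 (E = -13963 + 21532 = 7569)
E - p(X(-12, -6)) = 7569 - (-3)/(-9) = 7569 - (-3)*(-1)/9 = 7569 - 1*1/3 = 7569 - 1/3 = 22706/3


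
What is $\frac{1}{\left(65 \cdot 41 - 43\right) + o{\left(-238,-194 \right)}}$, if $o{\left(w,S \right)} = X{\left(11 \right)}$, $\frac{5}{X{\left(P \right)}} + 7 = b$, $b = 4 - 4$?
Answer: $\frac{7}{18349} \approx 0.00038149$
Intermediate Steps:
$b = 0$
$X{\left(P \right)} = - \frac{5}{7}$ ($X{\left(P \right)} = \frac{5}{-7 + 0} = \frac{5}{-7} = 5 \left(- \frac{1}{7}\right) = - \frac{5}{7}$)
$o{\left(w,S \right)} = - \frac{5}{7}$
$\frac{1}{\left(65 \cdot 41 - 43\right) + o{\left(-238,-194 \right)}} = \frac{1}{\left(65 \cdot 41 - 43\right) - \frac{5}{7}} = \frac{1}{\left(2665 - 43\right) - \frac{5}{7}} = \frac{1}{2622 - \frac{5}{7}} = \frac{1}{\frac{18349}{7}} = \frac{7}{18349}$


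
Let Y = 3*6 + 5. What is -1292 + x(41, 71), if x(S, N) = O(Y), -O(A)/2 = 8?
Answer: -1308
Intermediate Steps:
Y = 23 (Y = 18 + 5 = 23)
O(A) = -16 (O(A) = -2*8 = -16)
x(S, N) = -16
-1292 + x(41, 71) = -1292 - 16 = -1308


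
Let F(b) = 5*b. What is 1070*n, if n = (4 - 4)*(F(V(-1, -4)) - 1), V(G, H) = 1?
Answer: 0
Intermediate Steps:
n = 0 (n = (4 - 4)*(5*1 - 1) = 0*(5 - 1) = 0*4 = 0)
1070*n = 1070*0 = 0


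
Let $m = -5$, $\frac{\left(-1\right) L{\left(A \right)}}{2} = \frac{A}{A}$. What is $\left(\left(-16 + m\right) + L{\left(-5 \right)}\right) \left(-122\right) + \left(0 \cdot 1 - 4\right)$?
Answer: $2802$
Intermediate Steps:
$L{\left(A \right)} = -2$ ($L{\left(A \right)} = - 2 \frac{A}{A} = \left(-2\right) 1 = -2$)
$\left(\left(-16 + m\right) + L{\left(-5 \right)}\right) \left(-122\right) + \left(0 \cdot 1 - 4\right) = \left(\left(-16 - 5\right) - 2\right) \left(-122\right) + \left(0 \cdot 1 - 4\right) = \left(-21 - 2\right) \left(-122\right) + \left(0 - 4\right) = \left(-23\right) \left(-122\right) - 4 = 2806 - 4 = 2802$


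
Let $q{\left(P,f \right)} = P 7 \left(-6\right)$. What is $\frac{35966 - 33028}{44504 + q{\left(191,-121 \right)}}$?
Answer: $\frac{1469}{18241} \approx 0.080533$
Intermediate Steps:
$q{\left(P,f \right)} = - 42 P$ ($q{\left(P,f \right)} = 7 P \left(-6\right) = - 42 P$)
$\frac{35966 - 33028}{44504 + q{\left(191,-121 \right)}} = \frac{35966 - 33028}{44504 - 8022} = \frac{2938}{44504 - 8022} = \frac{2938}{36482} = 2938 \cdot \frac{1}{36482} = \frac{1469}{18241}$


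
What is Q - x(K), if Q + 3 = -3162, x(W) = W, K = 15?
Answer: -3180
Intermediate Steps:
Q = -3165 (Q = -3 - 3162 = -3165)
Q - x(K) = -3165 - 1*15 = -3165 - 15 = -3180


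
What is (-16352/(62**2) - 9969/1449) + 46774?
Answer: 21705592255/464163 ≈ 46763.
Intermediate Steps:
(-16352/(62**2) - 9969/1449) + 46774 = (-16352/3844 - 9969*1/1449) + 46774 = (-16352*1/3844 - 3323/483) + 46774 = (-4088/961 - 3323/483) + 46774 = -5167907/464163 + 46774 = 21705592255/464163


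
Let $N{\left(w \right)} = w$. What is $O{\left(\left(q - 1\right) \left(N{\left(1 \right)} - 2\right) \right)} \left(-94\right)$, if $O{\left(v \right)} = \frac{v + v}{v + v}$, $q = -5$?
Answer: $-94$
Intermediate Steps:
$O{\left(v \right)} = 1$ ($O{\left(v \right)} = \frac{2 v}{2 v} = 2 v \frac{1}{2 v} = 1$)
$O{\left(\left(q - 1\right) \left(N{\left(1 \right)} - 2\right) \right)} \left(-94\right) = 1 \left(-94\right) = -94$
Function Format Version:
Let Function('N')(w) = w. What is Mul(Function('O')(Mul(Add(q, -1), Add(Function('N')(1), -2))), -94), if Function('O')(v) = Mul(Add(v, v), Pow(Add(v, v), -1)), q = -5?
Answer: -94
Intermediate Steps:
Function('O')(v) = 1 (Function('O')(v) = Mul(Mul(2, v), Pow(Mul(2, v), -1)) = Mul(Mul(2, v), Mul(Rational(1, 2), Pow(v, -1))) = 1)
Mul(Function('O')(Mul(Add(q, -1), Add(Function('N')(1), -2))), -94) = Mul(1, -94) = -94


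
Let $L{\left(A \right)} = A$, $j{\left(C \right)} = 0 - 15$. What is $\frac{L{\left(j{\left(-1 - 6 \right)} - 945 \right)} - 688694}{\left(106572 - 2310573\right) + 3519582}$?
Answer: $- \frac{689654}{1315581} \approx -0.52422$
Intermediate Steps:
$j{\left(C \right)} = -15$ ($j{\left(C \right)} = 0 - 15 = -15$)
$\frac{L{\left(j{\left(-1 - 6 \right)} - 945 \right)} - 688694}{\left(106572 - 2310573\right) + 3519582} = \frac{\left(-15 - 945\right) - 688694}{\left(106572 - 2310573\right) + 3519582} = \frac{-960 - 688694}{-2204001 + 3519582} = - \frac{689654}{1315581}$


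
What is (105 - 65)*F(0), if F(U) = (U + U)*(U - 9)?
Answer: 0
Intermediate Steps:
F(U) = 2*U*(-9 + U) (F(U) = (2*U)*(-9 + U) = 2*U*(-9 + U))
(105 - 65)*F(0) = (105 - 65)*(2*0*(-9 + 0)) = 40*(2*0*(-9)) = 40*0 = 0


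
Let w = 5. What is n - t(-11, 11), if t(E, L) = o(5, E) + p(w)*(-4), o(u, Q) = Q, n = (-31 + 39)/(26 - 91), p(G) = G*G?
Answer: 7207/65 ≈ 110.88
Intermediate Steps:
p(G) = G**2
n = -8/65 (n = 8/(-65) = 8*(-1/65) = -8/65 ≈ -0.12308)
t(E, L) = -100 + E (t(E, L) = E + 5**2*(-4) = E + 25*(-4) = E - 100 = -100 + E)
n - t(-11, 11) = -8/65 - (-100 - 11) = -8/65 - 1*(-111) = -8/65 + 111 = 7207/65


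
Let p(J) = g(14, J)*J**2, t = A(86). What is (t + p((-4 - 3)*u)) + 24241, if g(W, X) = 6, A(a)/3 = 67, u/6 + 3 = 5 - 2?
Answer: 24442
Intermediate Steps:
u = 0 (u = -18 + 6*(5 - 2) = -18 + 6*3 = -18 + 18 = 0)
A(a) = 201 (A(a) = 3*67 = 201)
t = 201
p(J) = 6*J**2
(t + p((-4 - 3)*u)) + 24241 = (201 + 6*((-4 - 3)*0)**2) + 24241 = (201 + 6*(-7*0)**2) + 24241 = (201 + 6*0**2) + 24241 = (201 + 6*0) + 24241 = (201 + 0) + 24241 = 201 + 24241 = 24442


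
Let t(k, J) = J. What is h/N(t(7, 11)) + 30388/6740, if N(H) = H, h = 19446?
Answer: 32850077/18535 ≈ 1772.3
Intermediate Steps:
h/N(t(7, 11)) + 30388/6740 = 19446/11 + 30388/6740 = 19446*(1/11) + 30388*(1/6740) = 19446/11 + 7597/1685 = 32850077/18535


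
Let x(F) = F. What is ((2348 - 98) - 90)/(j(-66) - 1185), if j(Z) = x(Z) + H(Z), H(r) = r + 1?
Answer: -540/329 ≈ -1.6413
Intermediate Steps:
H(r) = 1 + r
j(Z) = 1 + 2*Z (j(Z) = Z + (1 + Z) = 1 + 2*Z)
((2348 - 98) - 90)/(j(-66) - 1185) = ((2348 - 98) - 90)/((1 + 2*(-66)) - 1185) = (2250 - 90)/((1 - 132) - 1185) = 2160/(-131 - 1185) = 2160/(-1316) = 2160*(-1/1316) = -540/329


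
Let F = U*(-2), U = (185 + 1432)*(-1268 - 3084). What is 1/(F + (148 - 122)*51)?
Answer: 1/14075694 ≈ 7.1044e-8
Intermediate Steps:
U = -7037184 (U = 1617*(-4352) = -7037184)
F = 14074368 (F = -7037184*(-2) = 14074368)
1/(F + (148 - 122)*51) = 1/(14074368 + (148 - 122)*51) = 1/(14074368 + 26*51) = 1/(14074368 + 1326) = 1/14075694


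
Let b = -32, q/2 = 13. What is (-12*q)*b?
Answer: 9984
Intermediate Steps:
q = 26 (q = 2*13 = 26)
(-12*q)*b = -12*26*(-32) = -312*(-32) = 9984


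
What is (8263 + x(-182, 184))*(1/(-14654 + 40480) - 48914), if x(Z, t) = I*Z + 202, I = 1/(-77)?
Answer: -117660644226783/284086 ≈ -4.1417e+8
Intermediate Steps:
I = -1/77 ≈ -0.012987
x(Z, t) = 202 - Z/77 (x(Z, t) = -Z/77 + 202 = 202 - Z/77)
(8263 + x(-182, 184))*(1/(-14654 + 40480) - 48914) = (8263 + (202 - 1/77*(-182)))*(1/(-14654 + 40480) - 48914) = (8263 + (202 + 26/11))*(1/25826 - 48914) = (8263 + 2248/11)*(1/25826 - 48914) = (93141/11)*(-1263252963/25826) = -117660644226783/284086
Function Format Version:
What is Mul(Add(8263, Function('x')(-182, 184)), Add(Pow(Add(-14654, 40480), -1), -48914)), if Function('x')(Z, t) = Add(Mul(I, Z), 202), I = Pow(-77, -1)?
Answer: Rational(-117660644226783, 284086) ≈ -4.1417e+8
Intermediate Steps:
I = Rational(-1, 77) ≈ -0.012987
Function('x')(Z, t) = Add(202, Mul(Rational(-1, 77), Z)) (Function('x')(Z, t) = Add(Mul(Rational(-1, 77), Z), 202) = Add(202, Mul(Rational(-1, 77), Z)))
Mul(Add(8263, Function('x')(-182, 184)), Add(Pow(Add(-14654, 40480), -1), -48914)) = Mul(Add(8263, Add(202, Mul(Rational(-1, 77), -182))), Add(Pow(Add(-14654, 40480), -1), -48914)) = Mul(Add(8263, Add(202, Rational(26, 11))), Add(Pow(25826, -1), -48914)) = Mul(Add(8263, Rational(2248, 11)), Add(Rational(1, 25826), -48914)) = Mul(Rational(93141, 11), Rational(-1263252963, 25826)) = Rational(-117660644226783, 284086)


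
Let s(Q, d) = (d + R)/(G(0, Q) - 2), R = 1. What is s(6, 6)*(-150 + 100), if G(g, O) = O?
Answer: -175/2 ≈ -87.500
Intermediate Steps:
s(Q, d) = (1 + d)/(-2 + Q) (s(Q, d) = (d + 1)/(Q - 2) = (1 + d)/(-2 + Q))
s(6, 6)*(-150 + 100) = ((1 + 6)/(-2 + 6))*(-150 + 100) = (7/4)*(-50) = -175/2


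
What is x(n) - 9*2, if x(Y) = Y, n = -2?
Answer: -20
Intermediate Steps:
x(n) - 9*2 = -2 - 9*2 = -2 - 18 = -20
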